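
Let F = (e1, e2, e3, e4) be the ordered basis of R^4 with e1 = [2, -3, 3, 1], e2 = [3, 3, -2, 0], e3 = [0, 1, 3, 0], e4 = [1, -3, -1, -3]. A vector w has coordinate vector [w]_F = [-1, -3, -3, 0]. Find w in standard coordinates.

[-11, -9, -6, -1]

The coordinates say w = -e1 - 3e2 - 3e3 + 0·e4; adding the scaled basis vectors gives [-11, -9, -6, -1].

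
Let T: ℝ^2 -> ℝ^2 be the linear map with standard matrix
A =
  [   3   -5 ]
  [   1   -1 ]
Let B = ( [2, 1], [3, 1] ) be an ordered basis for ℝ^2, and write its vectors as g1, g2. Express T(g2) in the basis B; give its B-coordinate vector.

Column 2 of [T]_B is the B-coordinate vector of T(g2).
In standard coordinates T(g2) = A g2 = [4, 2].
Converting to B: [4, 2] = 2g1 + 0·g2, so the coordinate vector is [2, 0].

[2, 0]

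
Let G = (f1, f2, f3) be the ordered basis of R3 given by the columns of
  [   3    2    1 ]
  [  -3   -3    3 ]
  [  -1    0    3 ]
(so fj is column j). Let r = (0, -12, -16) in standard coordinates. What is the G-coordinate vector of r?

[r]_G is the unique c with M c = r, where M has columns f1, ..., f3.
Solving this 3x3 system gives c = (4, -4, -4).
Check: 4f1 - 4f2 - 4f3 = (0, -12, -16).

(4, -4, -4)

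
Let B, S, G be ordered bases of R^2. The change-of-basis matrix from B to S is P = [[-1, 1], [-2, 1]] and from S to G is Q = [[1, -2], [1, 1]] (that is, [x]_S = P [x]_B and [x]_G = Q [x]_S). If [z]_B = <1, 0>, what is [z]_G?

<3, -3>

Apply P to get S-coordinates <-1, -2>, then Q to get G-coordinates.
The result is [z]_G = <3, -3>.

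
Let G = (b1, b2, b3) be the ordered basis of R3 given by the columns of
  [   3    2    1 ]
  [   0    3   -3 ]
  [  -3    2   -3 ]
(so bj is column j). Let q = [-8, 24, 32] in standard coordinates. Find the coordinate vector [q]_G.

Write q = c_1 b1 + ... + c_3 b3 and solve for the c_i.
Solving this 3x3 system gives c = (-4, 4, -4).
Check: -4b1 + 4b2 - 4b3 = [-8, 24, 32].

[-4, 4, -4]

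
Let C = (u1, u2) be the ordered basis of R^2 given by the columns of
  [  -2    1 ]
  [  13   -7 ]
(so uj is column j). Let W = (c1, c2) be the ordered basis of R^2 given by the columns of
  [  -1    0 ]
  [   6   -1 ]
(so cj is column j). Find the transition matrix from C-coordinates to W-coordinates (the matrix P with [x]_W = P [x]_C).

Let M have columns uj and N have columns cj. Then for every x, N [x]_W = x = M [x]_C, so P = N^(-1) M.
Since det N = 1, N^(-1) has integer entries; multiplying gives P = [[2, -1], [-1, 1]].

[[2, -1], [-1, 1]]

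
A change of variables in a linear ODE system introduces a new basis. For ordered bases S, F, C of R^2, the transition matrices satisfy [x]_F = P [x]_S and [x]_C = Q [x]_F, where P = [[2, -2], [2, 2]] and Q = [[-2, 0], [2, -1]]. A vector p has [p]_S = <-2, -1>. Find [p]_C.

Apply P to get F-coordinates <-2, -6>, then Q to get C-coordinates.
The result is [p]_C = <4, 2>.

<4, 2>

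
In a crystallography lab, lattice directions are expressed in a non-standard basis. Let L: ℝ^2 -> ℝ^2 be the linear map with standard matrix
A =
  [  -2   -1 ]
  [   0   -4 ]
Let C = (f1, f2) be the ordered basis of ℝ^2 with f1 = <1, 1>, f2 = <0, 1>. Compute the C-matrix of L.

[[-3, -1], [-1, -3]]

The j-th column of [L]_C is [L(fj)]_C.
L(f1) = A f1 = <-3, -4> = -3f1 - f2, so column 1 is <-3, -1>.
Repeating for f2 and assembling the columns gives [[-3, -1], [-1, -3]].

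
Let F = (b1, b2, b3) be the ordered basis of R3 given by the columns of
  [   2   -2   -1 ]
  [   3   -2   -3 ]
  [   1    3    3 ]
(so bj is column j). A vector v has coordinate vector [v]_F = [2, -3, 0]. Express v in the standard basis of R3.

[10, 12, -7]

By definition v = 2b1 - 3b2 + 0·b3.
Summing componentwise gives [10, 12, -7].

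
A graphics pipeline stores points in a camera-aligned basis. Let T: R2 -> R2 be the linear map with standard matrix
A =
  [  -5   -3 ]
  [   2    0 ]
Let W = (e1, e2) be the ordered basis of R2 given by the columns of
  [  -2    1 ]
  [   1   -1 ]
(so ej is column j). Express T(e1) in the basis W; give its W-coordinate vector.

[-3, 1]

Compute T(e1) = A e1 = [7, -4] in standard coordinates.
Then write this in W-coordinates: solve for y in y_1 e1 + y_2 e2 = [7, -4].
This gives y = [-3, 1], which is column 1 of [T]_W.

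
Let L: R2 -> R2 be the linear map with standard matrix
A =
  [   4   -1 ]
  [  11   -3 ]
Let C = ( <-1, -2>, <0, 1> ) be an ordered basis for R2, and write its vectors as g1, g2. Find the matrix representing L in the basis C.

[[2, 1], [-1, -1]]

Let P have columns g1, g2. Then [L]_C = P^(-1) A P.
Here det P = -1, so P^(-1) is integer; computing A P first and then P^(-1)(A P) gives [[2, 1], [-1, -1]].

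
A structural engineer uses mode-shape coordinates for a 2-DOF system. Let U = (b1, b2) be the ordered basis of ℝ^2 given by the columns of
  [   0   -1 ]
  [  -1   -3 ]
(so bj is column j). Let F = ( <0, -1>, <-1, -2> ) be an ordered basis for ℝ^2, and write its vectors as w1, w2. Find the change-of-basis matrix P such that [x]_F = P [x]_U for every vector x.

[[1, 1], [0, 1]]

Let M have columns bj and N have columns wj. Then for every x, N [x]_F = x = M [x]_U, so P = N^(-1) M.
Since det N = -1, N^(-1) has integer entries; multiplying gives P = [[1, 1], [0, 1]].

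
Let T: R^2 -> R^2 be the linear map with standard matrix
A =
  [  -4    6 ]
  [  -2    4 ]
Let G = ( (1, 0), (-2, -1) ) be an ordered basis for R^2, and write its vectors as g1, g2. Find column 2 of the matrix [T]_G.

Compute T(g2) = A g2 = (2, 0) in standard coordinates.
Then write this in G-coordinates: solve for y in y_1 g1 + y_2 g2 = (2, 0).
This gives y = (2, 0), which is column 2 of [T]_G.

(2, 0)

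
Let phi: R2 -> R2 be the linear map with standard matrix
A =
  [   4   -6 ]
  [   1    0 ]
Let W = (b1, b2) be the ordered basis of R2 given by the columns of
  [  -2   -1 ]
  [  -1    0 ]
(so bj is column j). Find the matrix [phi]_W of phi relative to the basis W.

[[2, 1], [-2, 2]]

With P the matrix whose columns are b1, b2, [phi]_W = P^(-1) A P.
Column by column: phi(b1) = A b1 = <-2, -2>; its W-coordinates <2, -2> give column 1.
Continuing for each basis vector yields [phi]_W = [[2, 1], [-2, 2]].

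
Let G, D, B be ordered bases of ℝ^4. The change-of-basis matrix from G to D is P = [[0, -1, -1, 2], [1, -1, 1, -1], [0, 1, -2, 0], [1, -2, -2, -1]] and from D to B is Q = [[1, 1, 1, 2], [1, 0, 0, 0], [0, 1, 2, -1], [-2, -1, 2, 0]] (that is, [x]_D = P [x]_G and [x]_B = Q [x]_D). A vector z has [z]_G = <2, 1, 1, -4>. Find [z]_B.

Composing the changes, [z]_B = Q P [z]_G.
Q P = [[3, -5, -6, -1], [0, -1, -1, 2], [0, 3, -1, 0], [-1, 5, -3, -3]]; applying this to <2, 1, 1, -4> gives <-1, -10, 2, 12>.

<-1, -10, 2, 12>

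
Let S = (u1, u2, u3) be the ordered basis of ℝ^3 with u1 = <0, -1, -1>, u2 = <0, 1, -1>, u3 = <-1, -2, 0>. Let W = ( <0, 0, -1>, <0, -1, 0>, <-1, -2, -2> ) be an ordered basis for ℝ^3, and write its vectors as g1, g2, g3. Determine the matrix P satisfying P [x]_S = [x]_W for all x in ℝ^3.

[[1, 1, -2], [1, -1, 0], [0, 0, 1]]

Column j of P is [uj]_W, since P maps S-coordinates to W-coordinates.
Expressing u1 in W: u1 = g1 + g2 + 0·g3, so column 1 of P is <1, 1, 0>.
Doing the same for each uj gives P = [[1, 1, -2], [1, -1, 0], [0, 0, 1]].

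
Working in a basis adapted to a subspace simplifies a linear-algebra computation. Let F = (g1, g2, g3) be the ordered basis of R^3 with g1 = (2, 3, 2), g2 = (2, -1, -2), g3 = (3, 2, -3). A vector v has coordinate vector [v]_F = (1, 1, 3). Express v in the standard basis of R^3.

v = M [v]_F, where M has columns g1, ..., g3.
Carrying out the matrix-vector product, v = (13, 8, -9).

(13, 8, -9)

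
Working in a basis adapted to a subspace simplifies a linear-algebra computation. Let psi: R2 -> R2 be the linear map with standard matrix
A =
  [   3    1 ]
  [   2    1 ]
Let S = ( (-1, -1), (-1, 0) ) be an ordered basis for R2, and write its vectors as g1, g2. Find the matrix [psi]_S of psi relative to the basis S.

[[3, 2], [1, 1]]

The j-th column of [psi]_S is [psi(gj)]_S.
psi(g1) = A g1 = (-4, -3) = 3g1 + g2, so column 1 is (3, 1).
Repeating for g2 and assembling the columns gives [[3, 2], [1, 1]].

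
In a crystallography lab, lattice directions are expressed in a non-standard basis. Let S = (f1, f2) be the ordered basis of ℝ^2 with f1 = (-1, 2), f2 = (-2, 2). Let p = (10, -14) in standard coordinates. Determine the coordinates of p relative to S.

(-4, -3)

Write p = c_1 f1 + c_2 f2 and solve for the c_i.
System: -c_1 - 2c_2 = 10, 2c_1 + 2c_2 = -14; solving gives c_1 = -4, c_2 = -3.
Check: -4f1 - 3f2 = (10, -14).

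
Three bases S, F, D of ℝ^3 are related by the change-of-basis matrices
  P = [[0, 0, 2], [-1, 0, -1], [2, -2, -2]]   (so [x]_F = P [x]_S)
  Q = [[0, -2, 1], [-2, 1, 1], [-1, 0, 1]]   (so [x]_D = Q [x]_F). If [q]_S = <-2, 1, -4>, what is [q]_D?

First [q]_F = P [q]_S = <-8, 6, 2>.
Then [q]_D = Q [q]_F = <-10, 24, 10>.

<-10, 24, 10>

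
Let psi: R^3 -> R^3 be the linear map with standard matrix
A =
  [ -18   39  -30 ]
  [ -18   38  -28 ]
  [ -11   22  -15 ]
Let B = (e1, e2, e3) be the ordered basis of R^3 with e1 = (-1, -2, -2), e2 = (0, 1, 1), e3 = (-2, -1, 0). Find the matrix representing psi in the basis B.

Let P have columns e1, ..., e3. Then [psi]_B = P^(-1) A P.
Here det P = -1, so P^(-1) is integer; computing A P first and then P^(-1)(A P) gives [[2, -3, -1], [1, 1, -2], [-1, -3, 2]].

[[2, -3, -1], [1, 1, -2], [-1, -3, 2]]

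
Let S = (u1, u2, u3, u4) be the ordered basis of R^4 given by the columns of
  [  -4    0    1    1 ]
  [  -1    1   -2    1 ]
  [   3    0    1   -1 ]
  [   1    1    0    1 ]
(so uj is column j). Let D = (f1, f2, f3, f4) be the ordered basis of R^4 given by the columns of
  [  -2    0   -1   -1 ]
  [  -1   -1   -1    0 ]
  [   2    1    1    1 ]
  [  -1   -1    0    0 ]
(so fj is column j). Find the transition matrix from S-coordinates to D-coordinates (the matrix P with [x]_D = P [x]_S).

[[0, -1, -2, -1], [-1, 0, 2, 0], [2, 0, 2, 0], [2, 2, 1, 1]]

Column j of P is [uj]_D, since P maps S-coordinates to D-coordinates.
Expressing u1 in D: u1 = 0·f1 - f2 + 2f3 + 2f4, so column 1 of P is <0, -1, 2, 2>.
Doing the same for each uj gives P = [[0, -1, -2, -1], [-1, 0, 2, 0], [2, 0, 2, 0], [2, 2, 1, 1]].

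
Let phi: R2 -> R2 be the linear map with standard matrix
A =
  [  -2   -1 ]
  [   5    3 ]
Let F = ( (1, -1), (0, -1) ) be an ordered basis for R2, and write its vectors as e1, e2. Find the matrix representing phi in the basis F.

[[-1, 1], [-1, 2]]

With P the matrix whose columns are e1, e2, [phi]_F = P^(-1) A P.
Column by column: phi(e1) = A e1 = (-1, 2); its F-coordinates (-1, -1) give column 1.
Continuing for each basis vector yields [phi]_F = [[-1, 1], [-1, 2]].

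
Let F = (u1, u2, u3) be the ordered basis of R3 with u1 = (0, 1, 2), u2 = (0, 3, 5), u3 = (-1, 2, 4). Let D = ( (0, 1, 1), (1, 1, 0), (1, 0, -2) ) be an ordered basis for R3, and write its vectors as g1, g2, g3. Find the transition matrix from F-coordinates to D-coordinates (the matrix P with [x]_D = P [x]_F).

[[0, 1, 2], [1, 2, 0], [-1, -2, -1]]

Let M have columns uj and N have columns gj. Then for every x, N [x]_D = x = M [x]_F, so P = N^(-1) M.
Since det N = 1, N^(-1) has integer entries; multiplying gives P = [[0, 1, 2], [1, 2, 0], [-1, -2, -1]].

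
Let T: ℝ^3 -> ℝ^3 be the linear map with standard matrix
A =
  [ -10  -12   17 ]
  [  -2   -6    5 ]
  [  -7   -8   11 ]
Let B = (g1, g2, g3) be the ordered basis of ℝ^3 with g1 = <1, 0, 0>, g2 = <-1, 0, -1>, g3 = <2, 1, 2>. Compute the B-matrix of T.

The j-th column of [T]_B is [T(gj)]_B.
T(g1) = A g1 = <-10, -2, -7> = -3g1 + 3g2 - 2g3, so column 1 is <-3, 3, -2>.
Repeating for g2, g3 and assembling the columns gives [[-3, -3, 2], [3, -2, 0], [-2, -3, 0]].

[[-3, -3, 2], [3, -2, 0], [-2, -3, 0]]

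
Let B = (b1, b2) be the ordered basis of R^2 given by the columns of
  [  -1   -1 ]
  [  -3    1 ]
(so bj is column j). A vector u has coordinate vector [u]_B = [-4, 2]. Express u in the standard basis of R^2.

[2, 14]

The coordinates say u = -4b1 + 2b2; adding the scaled basis vectors gives [2, 14].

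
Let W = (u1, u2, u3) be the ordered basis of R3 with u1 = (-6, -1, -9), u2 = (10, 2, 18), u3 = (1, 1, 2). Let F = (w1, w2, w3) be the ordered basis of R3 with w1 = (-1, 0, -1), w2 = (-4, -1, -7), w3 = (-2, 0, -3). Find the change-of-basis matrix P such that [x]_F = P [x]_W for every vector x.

[[2, 2, -1], [1, -2, -1], [0, -2, 2]]

Let M have columns uj and N have columns wj. Then for every x, N [x]_F = x = M [x]_W, so P = N^(-1) M.
Since det N = -1, N^(-1) has integer entries; multiplying gives P = [[2, 2, -1], [1, -2, -1], [0, -2, 2]].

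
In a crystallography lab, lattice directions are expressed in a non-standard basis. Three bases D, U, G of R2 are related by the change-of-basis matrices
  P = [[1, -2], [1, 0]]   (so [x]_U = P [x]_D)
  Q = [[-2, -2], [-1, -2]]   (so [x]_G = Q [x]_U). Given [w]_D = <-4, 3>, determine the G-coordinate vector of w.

First [w]_U = P [w]_D = <-10, -4>.
Then [w]_G = Q [w]_U = <28, 18>.

<28, 18>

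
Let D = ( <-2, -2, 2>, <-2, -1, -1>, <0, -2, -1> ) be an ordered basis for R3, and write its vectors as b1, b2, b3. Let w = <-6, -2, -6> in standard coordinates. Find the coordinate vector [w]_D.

[w]_D is the unique c with M c = w, where M has columns b1, ..., b3.
Solving this 3x3 system gives c = (-1, 4, 0).
Check: -b1 + 4b2 + 0·b3 = <-6, -2, -6>.

<-1, 4, 0>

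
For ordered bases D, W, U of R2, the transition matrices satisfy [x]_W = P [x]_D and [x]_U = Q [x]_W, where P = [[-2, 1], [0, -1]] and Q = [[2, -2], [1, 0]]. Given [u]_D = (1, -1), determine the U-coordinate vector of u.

First [u]_W = P [u]_D = (-3, 1).
Then [u]_U = Q [u]_W = (-8, -3).

(-8, -3)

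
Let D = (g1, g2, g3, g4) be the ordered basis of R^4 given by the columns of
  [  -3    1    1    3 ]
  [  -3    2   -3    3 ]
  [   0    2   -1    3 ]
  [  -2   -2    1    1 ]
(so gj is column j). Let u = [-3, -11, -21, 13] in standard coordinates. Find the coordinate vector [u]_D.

[-4, -4, 1, -4]

Write u = c_1 g1 + ... + c_4 g4 and solve for the c_i.
Gaussian elimination on [M | u] yields c = (-4, -4, 1, -4).
Check: -4g1 - 4g2 + g3 - 4g4 = [-3, -11, -21, 13].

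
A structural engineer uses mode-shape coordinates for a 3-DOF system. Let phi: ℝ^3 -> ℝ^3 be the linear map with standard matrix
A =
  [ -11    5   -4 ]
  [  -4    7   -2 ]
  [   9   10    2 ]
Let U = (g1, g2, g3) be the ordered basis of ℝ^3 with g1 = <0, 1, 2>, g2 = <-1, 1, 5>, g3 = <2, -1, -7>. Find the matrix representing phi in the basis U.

With P the matrix whose columns are g1, ..., g3, [phi]_U = P^(-1) A P.
Column by column: phi(g1) = A g1 = <-3, 3, 14>; its U-coordinates <1, 1, -1> give column 1.
Continuing for each basis vector yields [phi]_U = [[1, 0, 1], [1, -2, -3], [-1, -3, -1]].

[[1, 0, 1], [1, -2, -3], [-1, -3, -1]]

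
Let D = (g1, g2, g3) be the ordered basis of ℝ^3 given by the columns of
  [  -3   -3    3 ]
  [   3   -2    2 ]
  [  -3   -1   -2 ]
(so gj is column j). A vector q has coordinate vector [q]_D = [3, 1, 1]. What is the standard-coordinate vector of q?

The coordinates say q = 3g1 + g2 + g3; adding the scaled basis vectors gives [-9, 9, -12].

[-9, 9, -12]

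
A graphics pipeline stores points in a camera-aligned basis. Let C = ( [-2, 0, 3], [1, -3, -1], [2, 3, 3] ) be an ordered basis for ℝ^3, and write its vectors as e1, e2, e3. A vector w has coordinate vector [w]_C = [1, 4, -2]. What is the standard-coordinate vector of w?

The coordinates say w = e1 + 4e2 - 2e3; adding the scaled basis vectors gives [-2, -18, -7].

[-2, -18, -7]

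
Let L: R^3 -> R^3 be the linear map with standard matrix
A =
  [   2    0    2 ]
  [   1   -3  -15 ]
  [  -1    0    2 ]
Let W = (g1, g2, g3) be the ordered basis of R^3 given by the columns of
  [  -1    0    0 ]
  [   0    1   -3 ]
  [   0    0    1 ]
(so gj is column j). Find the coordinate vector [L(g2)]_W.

Compute L(g2) = A g2 = [0, -3, 0] in standard coordinates.
Then write this in W-coordinates: solve for y in y_1 g1 + ... + y_3 g3 = [0, -3, 0].
This gives y = [0, -3, 0], which is column 2 of [L]_W.

[0, -3, 0]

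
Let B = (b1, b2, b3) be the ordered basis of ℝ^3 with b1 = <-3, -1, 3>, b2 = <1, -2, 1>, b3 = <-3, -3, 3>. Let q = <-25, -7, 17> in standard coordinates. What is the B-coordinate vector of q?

We seek scalars with c_1 b1 + ... + c_3 b3 = q; equivalently solve M c = q where the columns of M are b1, ..., b3.
Row-reducing the augmented matrix [M | q] gives c = (3, -4, 4).
Check: 3b1 - 4b2 + 4b3 = <-25, -7, 17>.

<3, -4, 4>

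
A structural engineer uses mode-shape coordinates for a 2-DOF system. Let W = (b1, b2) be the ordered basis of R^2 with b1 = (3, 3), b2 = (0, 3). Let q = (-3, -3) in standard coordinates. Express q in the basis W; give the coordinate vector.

(-1, 0)

[q]_W is the unique c with M c = q, where M has columns b1, b2.
System: 3c_1 + 0c_2 = -3, 3c_1 + 3c_2 = -3; solving gives c_1 = -1, c_2 = 0.
Check: -b1 + 0·b2 = (-3, -3).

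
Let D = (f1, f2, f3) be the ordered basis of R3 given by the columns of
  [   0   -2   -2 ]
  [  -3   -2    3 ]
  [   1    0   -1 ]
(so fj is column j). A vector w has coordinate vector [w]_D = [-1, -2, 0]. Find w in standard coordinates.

[4, 7, -1]

w = M [w]_D, where M has columns f1, ..., f3.
Carrying out the matrix-vector product, w = [4, 7, -1].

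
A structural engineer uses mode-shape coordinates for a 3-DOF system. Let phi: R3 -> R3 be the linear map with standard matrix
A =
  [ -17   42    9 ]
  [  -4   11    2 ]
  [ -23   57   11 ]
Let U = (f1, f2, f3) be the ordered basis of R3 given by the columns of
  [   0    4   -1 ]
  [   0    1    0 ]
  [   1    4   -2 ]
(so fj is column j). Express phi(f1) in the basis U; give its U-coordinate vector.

Compute phi(f1) = A f1 = (9, 2, 11) in standard coordinates.
Then write this in U-coordinates: solve for y in y_1 f1 + ... + y_3 f3 = (9, 2, 11).
This gives y = (1, 2, -1), which is column 1 of [phi]_U.

(1, 2, -1)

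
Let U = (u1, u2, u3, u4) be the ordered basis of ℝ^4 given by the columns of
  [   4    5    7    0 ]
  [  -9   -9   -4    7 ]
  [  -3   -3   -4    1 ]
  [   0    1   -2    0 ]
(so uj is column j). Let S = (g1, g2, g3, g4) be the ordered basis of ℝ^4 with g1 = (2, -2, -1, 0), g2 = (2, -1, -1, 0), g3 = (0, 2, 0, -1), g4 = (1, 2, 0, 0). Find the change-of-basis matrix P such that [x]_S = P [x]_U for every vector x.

[[2, 2, 2, -2], [1, 1, 2, 1], [0, -1, 2, 0], [-2, -1, -1, 2]]

Column j of P is [uj]_S, since P maps U-coordinates to S-coordinates.
Expressing u1 in S: u1 = 2g1 + g2 + 0·g3 - 2g4, so column 1 of P is (2, 1, 0, -2).
Doing the same for each uj gives P = [[2, 2, 2, -2], [1, 1, 2, 1], [0, -1, 2, 0], [-2, -1, -1, 2]].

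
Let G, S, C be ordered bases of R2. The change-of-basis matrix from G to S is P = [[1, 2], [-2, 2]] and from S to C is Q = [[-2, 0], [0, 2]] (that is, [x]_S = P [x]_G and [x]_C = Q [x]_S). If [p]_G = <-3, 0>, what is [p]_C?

<6, 12>

Apply P to get S-coordinates <-3, 6>, then Q to get C-coordinates.
The result is [p]_C = <6, 12>.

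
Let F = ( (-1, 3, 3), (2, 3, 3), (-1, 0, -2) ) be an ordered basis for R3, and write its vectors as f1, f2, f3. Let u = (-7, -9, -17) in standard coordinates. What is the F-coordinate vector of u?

(-1, -2, 4)

[u]_F is the unique c with M c = u, where M has columns f1, ..., f3.
Gaussian elimination on [M | u] yields c = (-1, -2, 4).
Check: -f1 - 2f2 + 4f3 = (-7, -9, -17).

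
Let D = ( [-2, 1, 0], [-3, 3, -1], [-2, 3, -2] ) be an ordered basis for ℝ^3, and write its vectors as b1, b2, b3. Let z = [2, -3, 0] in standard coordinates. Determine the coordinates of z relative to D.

[z]_D is the unique c with M c = z, where M has columns b1, ..., b3.
Gaussian elimination on [M | z] yields c = (3, -4, 2).
Check: 3b1 - 4b2 + 2b3 = [2, -3, 0].

[3, -4, 2]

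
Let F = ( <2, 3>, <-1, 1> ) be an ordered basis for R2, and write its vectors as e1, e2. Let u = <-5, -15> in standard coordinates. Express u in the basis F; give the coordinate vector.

<-4, -3>

Write u = c_1 e1 + c_2 e2 and solve for the c_i.
System: 2c_1 - c_2 = -5, 3c_1 + c_2 = -15; solving gives c_1 = -4, c_2 = -3.
Check: -4e1 - 3e2 = <-5, -15>.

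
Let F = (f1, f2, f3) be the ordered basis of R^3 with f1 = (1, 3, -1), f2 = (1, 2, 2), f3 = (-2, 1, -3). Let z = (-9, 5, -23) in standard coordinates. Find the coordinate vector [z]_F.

[z]_F is the unique c with M c = z, where M has columns f1, ..., f3.
Gaussian elimination on [M | z] yields c = (3, -4, 4).
Check: 3f1 - 4f2 + 4f3 = (-9, 5, -23).

(3, -4, 4)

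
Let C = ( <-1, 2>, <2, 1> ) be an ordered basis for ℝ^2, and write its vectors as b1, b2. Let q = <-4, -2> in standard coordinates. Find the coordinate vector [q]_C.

We seek scalars with c_1 b1 + c_2 b2 = q; equivalently solve M c = q where the columns of M are b1, b2.
System: -c_1 + 2c_2 = -4, 2c_1 + c_2 = -2; solving gives c_1 = 0, c_2 = -2.
Check: 0·b1 - 2b2 = <-4, -2>.

<0, -2>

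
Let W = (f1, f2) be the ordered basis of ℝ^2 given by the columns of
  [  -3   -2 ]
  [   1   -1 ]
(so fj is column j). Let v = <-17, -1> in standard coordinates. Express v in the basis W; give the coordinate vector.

<3, 4>

[v]_W is the unique c with M c = v, where M has columns f1, f2.
System: -3c_1 - 2c_2 = -17, c_1 - c_2 = -1; solving gives c_1 = 3, c_2 = 4.
Check: 3f1 + 4f2 = <-17, -1>.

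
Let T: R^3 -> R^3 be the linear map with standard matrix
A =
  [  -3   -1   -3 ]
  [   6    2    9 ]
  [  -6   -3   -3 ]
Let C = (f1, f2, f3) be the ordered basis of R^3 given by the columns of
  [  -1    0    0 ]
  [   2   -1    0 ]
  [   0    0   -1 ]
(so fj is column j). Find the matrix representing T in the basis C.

Let P have columns f1, ..., f3. Then [T]_C = P^(-1) A P.
Here det P = -1, so P^(-1) is integer; computing A P first and then P^(-1)(A P) gives [[-1, -1, -3], [0, 0, 3], [0, -3, -3]].

[[-1, -1, -3], [0, 0, 3], [0, -3, -3]]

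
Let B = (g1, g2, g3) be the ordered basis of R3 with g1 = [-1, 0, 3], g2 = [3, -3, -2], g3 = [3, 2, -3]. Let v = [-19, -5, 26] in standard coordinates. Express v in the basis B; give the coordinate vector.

[v]_B is the unique c with M c = v, where M has columns g1, ..., g3.
Solving this 3x3 system gives c = (4, -1, -4).
Check: 4g1 - g2 - 4g3 = [-19, -5, 26].

[4, -1, -4]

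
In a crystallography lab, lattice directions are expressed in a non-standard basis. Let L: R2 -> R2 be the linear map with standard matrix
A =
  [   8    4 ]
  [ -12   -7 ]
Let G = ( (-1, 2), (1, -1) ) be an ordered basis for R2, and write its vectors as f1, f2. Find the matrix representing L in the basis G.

The j-th column of [L]_G is [L(fj)]_G.
L(f1) = A f1 = (0, -2) = -2f1 - 2f2, so column 1 is (-2, -2).
Repeating for f2 and assembling the columns gives [[-2, -1], [-2, 3]].

[[-2, -1], [-2, 3]]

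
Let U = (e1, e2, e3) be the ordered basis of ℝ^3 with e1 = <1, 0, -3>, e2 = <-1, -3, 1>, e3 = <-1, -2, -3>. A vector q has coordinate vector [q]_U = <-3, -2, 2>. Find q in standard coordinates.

<-3, 2, 1>

By definition q = -3e1 - 2e2 + 2e3.
Summing componentwise gives <-3, 2, 1>.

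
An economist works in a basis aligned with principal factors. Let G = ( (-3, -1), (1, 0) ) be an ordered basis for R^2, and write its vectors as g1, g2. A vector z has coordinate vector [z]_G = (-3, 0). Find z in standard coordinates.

z = M [z]_G, where M has columns g1, g2.
Carrying out the matrix-vector product, z = (9, 3).

(9, 3)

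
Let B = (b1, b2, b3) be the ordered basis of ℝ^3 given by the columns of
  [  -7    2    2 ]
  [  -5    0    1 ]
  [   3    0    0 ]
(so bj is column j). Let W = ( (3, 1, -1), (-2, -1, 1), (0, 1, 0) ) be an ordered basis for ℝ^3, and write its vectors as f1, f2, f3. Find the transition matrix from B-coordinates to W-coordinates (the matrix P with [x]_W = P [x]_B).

Take x = bj: its B-coordinates are the j-th standard unit vector, so P e_j — column j of P — equals [bj]_W.
b1 = -f1 + 2f2 - 2f3, giving column 1 = (-1, 2, -2); repeating for each j gives P = [[-1, 2, 2], [2, 2, 2], [-2, 0, 1]].

[[-1, 2, 2], [2, 2, 2], [-2, 0, 1]]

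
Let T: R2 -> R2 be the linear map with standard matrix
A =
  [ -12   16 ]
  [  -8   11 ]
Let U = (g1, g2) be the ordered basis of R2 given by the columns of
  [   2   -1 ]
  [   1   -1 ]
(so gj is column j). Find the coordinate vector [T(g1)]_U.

[-3, 2]

Column 1 of [T]_U is the U-coordinate vector of T(g1).
In standard coordinates T(g1) = A g1 = [-8, -5].
Converting to U: [-8, -5] = -3g1 + 2g2, so the coordinate vector is [-3, 2].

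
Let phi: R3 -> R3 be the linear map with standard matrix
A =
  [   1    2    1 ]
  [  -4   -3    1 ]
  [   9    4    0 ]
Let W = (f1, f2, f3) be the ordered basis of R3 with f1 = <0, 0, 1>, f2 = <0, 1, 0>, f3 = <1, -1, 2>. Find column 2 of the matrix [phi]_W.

Compute phi(f2) = A f2 = <2, -3, 4> in standard coordinates.
Then write this in W-coordinates: solve for y in y_1 f1 + ... + y_3 f3 = <2, -3, 4>.
This gives y = <0, -1, 2>, which is column 2 of [phi]_W.

<0, -1, 2>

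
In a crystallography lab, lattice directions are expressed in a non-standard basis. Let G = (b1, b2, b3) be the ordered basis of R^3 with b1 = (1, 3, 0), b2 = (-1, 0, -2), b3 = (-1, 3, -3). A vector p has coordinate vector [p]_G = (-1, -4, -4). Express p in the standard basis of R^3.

(7, -15, 20)

The coordinates say p = -b1 - 4b2 - 4b3; adding the scaled basis vectors gives (7, -15, 20).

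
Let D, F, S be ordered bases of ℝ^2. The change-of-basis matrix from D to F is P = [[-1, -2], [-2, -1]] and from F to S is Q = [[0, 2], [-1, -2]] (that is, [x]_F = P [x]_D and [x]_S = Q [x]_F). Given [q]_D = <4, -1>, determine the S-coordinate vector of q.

First [q]_F = P [q]_D = <-2, -7>.
Then [q]_S = Q [q]_F = <-14, 16>.

<-14, 16>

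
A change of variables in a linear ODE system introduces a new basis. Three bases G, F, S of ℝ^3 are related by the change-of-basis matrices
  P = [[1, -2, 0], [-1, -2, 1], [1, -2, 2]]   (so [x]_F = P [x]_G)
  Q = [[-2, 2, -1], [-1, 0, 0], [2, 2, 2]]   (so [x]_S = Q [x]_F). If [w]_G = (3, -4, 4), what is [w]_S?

(-23, -11, 78)

Apply P to get F-coordinates (11, 9, 19), then Q to get S-coordinates.
The result is [w]_S = (-23, -11, 78).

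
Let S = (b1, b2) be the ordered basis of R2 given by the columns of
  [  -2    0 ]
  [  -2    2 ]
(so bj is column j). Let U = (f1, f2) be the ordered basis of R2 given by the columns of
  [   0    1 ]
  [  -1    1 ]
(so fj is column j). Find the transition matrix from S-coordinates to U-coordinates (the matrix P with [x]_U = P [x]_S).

[[0, -2], [-2, 0]]

Column j of P is [bj]_U, since P maps S-coordinates to U-coordinates.
Expressing b1 in U: b1 = 0·f1 - 2f2, so column 1 of P is <0, -2>.
Doing the same for each bj gives P = [[0, -2], [-2, 0]].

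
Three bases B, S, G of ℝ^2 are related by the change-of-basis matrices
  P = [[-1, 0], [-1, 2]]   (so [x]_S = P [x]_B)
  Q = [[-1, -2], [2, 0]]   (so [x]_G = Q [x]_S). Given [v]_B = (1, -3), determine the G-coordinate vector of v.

(15, -2)

Apply P to get S-coordinates (-1, -7), then Q to get G-coordinates.
The result is [v]_G = (15, -2).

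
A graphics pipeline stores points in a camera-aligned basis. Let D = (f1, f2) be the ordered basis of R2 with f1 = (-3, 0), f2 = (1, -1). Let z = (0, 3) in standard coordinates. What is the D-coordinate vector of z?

(-1, -3)

We seek scalars with c_1 f1 + c_2 f2 = z; equivalently solve M c = z where the columns of M are f1, f2.
System: -3c_1 + c_2 = 0, 0c_1 - c_2 = 3; solving gives c_1 = -1, c_2 = -3.
Check: -f1 - 3f2 = (0, 3).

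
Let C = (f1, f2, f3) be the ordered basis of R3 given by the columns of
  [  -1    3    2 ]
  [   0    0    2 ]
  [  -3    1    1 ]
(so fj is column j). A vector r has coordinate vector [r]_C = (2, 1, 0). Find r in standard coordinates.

By definition r = 2f1 + f2 + 0·f3.
Summing componentwise gives (1, 0, -5).

(1, 0, -5)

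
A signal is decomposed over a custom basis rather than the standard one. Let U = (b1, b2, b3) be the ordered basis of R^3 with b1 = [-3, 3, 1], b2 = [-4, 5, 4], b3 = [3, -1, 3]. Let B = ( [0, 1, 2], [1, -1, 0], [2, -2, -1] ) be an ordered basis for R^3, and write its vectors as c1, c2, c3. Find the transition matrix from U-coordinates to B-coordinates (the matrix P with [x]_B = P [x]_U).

[[0, 1, 2], [-1, 0, 1], [-1, -2, 1]]

Let M have columns bj and N have columns cj. Then for every x, N [x]_B = x = M [x]_U, so P = N^(-1) M.
Since det N = 1, N^(-1) has integer entries; multiplying gives P = [[0, 1, 2], [-1, 0, 1], [-1, -2, 1]].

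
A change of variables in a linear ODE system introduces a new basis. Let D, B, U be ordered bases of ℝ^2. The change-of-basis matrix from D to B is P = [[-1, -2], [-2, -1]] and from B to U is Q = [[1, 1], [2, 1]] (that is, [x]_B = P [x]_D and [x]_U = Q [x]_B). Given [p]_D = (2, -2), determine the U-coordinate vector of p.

First [p]_B = P [p]_D = (2, -2).
Then [p]_U = Q [p]_B = (0, 2).

(0, 2)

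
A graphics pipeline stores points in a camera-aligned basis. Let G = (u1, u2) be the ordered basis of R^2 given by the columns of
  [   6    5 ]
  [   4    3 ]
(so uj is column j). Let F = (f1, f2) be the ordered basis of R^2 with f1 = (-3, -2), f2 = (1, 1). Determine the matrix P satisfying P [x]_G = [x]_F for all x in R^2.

[[-2, -2], [0, -1]]

Column j of P is [uj]_F, since P maps G-coordinates to F-coordinates.
Expressing u1 in F: u1 = -2f1 + 0·f2, so column 1 of P is (-2, 0).
Doing the same for each uj gives P = [[-2, -2], [0, -1]].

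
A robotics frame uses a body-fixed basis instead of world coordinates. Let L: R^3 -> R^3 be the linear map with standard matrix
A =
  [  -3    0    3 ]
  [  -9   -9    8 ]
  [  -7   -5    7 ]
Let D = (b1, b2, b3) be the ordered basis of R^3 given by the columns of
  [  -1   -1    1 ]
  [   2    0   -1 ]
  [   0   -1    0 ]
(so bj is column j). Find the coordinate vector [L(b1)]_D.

Compute L(b1) = A b1 = [3, -9, -3] in standard coordinates.
Then write this in D-coordinates: solve for y in y_1 b1 + ... + y_3 b3 = [3, -9, -3].
This gives y = [-3, 3, 3], which is column 1 of [L]_D.

[-3, 3, 3]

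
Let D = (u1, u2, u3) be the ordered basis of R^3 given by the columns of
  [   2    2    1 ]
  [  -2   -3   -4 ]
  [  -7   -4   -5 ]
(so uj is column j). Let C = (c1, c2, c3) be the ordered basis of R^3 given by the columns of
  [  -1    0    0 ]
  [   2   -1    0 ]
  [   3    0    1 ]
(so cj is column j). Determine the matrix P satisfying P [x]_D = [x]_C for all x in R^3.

[[-2, -2, -1], [-2, -1, 2], [-1, 2, -2]]

Let M have columns uj and N have columns cj. Then for every x, N [x]_C = x = M [x]_D, so P = N^(-1) M.
Since det N = 1, N^(-1) has integer entries; multiplying gives P = [[-2, -2, -1], [-2, -1, 2], [-1, 2, -2]].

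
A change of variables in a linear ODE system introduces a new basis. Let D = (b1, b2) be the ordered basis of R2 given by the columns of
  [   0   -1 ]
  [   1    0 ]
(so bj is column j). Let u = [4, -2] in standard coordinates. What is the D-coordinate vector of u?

[-2, -4]

We seek scalars with c_1 b1 + c_2 b2 = u; equivalently solve M c = u where the columns of M are b1, b2.
System: 0c_1 - c_2 = 4, c_1 + 0c_2 = -2; solving gives c_1 = -2, c_2 = -4.
Check: -2b1 - 4b2 = [4, -2].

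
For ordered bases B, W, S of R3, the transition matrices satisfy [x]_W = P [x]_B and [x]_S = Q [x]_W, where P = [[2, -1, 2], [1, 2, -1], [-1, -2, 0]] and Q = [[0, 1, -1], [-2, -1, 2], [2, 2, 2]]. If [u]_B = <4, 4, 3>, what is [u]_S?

Apply P to get W-coordinates <10, 9, -12>, then Q to get S-coordinates.
The result is [u]_S = <21, -53, 14>.

<21, -53, 14>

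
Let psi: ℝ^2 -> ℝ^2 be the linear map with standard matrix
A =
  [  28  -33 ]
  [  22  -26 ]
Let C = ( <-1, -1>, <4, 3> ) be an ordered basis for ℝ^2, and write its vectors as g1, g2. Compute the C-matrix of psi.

[[-1, -1], [1, 3]]

The j-th column of [psi]_C is [psi(gj)]_C.
psi(g1) = A g1 = <5, 4> = -g1 + g2, so column 1 is <-1, 1>.
Repeating for g2 and assembling the columns gives [[-1, -1], [1, 3]].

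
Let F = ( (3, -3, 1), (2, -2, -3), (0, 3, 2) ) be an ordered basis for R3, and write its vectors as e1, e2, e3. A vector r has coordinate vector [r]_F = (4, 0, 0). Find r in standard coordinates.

By definition r = 4e1 + 0·e2 + 0·e3.
Summing componentwise gives (12, -12, 4).

(12, -12, 4)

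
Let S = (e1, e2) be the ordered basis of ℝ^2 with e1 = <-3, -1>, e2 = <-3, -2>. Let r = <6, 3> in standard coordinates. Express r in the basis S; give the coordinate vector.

We seek scalars with c_1 e1 + c_2 e2 = r; equivalently solve M c = r where the columns of M are e1, e2.
System: -3c_1 - 3c_2 = 6, -c_1 - 2c_2 = 3; solving gives c_1 = -1, c_2 = -1.
Check: -e1 - e2 = <6, 3>.

<-1, -1>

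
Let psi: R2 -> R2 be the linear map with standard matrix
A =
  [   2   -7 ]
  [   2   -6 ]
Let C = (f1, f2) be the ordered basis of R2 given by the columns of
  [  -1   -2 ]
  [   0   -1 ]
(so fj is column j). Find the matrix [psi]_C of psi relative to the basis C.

With P the matrix whose columns are f1, f2, [psi]_C = P^(-1) A P.
Column by column: psi(f1) = A f1 = [-2, -2]; its C-coordinates [-2, 2] give column 1.
Continuing for each basis vector yields [psi]_C = [[-2, 1], [2, -2]].

[[-2, 1], [2, -2]]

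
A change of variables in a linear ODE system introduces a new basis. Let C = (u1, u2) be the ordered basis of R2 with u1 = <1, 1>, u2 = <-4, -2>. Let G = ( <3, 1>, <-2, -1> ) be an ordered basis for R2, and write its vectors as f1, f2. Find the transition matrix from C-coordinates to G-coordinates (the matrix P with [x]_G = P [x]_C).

Let M have columns uj and N have columns fj. Then for every x, N [x]_G = x = M [x]_C, so P = N^(-1) M.
Since det N = -1, N^(-1) has integer entries; multiplying gives P = [[-1, 0], [-2, 2]].

[[-1, 0], [-2, 2]]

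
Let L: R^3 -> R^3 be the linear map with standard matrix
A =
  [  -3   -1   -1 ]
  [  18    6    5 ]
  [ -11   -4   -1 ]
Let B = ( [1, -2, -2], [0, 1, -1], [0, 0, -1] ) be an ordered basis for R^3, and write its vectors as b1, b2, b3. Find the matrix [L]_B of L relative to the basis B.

With P the matrix whose columns are b1, ..., b3, [L]_B = P^(-1) A P.
Column by column: L(b1) = A b1 = [1, -4, -1]; its B-coordinates [1, -2, 1] give column 1.
Continuing for each basis vector yields [L]_B = [[1, 0, 1], [-2, 1, -3], [1, 2, 0]].

[[1, 0, 1], [-2, 1, -3], [1, 2, 0]]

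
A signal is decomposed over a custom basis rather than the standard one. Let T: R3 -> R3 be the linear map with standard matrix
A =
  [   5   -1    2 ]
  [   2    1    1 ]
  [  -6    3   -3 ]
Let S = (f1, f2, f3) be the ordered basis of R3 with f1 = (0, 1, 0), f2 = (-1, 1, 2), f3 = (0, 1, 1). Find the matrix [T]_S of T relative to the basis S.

[[-1, 0, 1], [1, 2, -1], [1, -1, 2]]

Let P have columns f1, ..., f3. Then [T]_S = P^(-1) A P.
Here det P = 1, so P^(-1) is integer; computing A P first and then P^(-1)(A P) gives [[-1, 0, 1], [1, 2, -1], [1, -1, 2]].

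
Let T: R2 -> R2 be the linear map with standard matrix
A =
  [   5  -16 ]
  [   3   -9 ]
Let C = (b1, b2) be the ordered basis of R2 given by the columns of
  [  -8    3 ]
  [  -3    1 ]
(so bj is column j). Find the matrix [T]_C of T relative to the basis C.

[[-1, -1], [0, -3]]

The j-th column of [T]_C is [T(bj)]_C.
T(b1) = A b1 = [8, 3] = -b1 + 0·b2, so column 1 is [-1, 0].
Repeating for b2 and assembling the columns gives [[-1, -1], [0, -3]].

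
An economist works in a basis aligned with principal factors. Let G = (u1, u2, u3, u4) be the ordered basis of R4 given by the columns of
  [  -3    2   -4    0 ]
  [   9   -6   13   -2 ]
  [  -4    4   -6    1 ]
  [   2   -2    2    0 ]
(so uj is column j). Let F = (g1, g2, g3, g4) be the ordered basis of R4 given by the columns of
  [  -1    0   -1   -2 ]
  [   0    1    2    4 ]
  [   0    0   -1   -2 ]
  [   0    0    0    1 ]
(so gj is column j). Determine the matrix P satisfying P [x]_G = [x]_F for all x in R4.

Let M have columns uj and N have columns gj. Then for every x, N [x]_F = x = M [x]_G, so P = N^(-1) M.
Since det N = 1, N^(-1) has integer entries; multiplying gives P = [[-1, 2, -2, 1], [1, 2, 1, 0], [0, 0, 2, -1], [2, -2, 2, 0]].

[[-1, 2, -2, 1], [1, 2, 1, 0], [0, 0, 2, -1], [2, -2, 2, 0]]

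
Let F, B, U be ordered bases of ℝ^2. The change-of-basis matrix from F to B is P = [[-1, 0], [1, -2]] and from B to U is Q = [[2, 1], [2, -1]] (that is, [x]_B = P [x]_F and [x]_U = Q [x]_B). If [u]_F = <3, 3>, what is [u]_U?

<-9, -3>

Apply P to get B-coordinates <-3, -3>, then Q to get U-coordinates.
The result is [u]_U = <-9, -3>.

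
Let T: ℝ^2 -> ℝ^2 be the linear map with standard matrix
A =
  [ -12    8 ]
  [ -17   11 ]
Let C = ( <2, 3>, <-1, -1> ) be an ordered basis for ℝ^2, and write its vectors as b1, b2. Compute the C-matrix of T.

[[-1, 2], [-2, 0]]

The j-th column of [T]_C is [T(bj)]_C.
T(b1) = A b1 = <0, -1> = -b1 - 2b2, so column 1 is <-1, -2>.
Repeating for b2 and assembling the columns gives [[-1, 2], [-2, 0]].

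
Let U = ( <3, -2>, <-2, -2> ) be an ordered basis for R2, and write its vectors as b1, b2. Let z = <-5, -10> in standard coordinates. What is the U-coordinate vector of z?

We seek scalars with c_1 b1 + c_2 b2 = z; equivalently solve M c = z where the columns of M are b1, b2.
System: 3c_1 - 2c_2 = -5, -2c_1 - 2c_2 = -10; solving gives c_1 = 1, c_2 = 4.
Check: b1 + 4b2 = <-5, -10>.

<1, 4>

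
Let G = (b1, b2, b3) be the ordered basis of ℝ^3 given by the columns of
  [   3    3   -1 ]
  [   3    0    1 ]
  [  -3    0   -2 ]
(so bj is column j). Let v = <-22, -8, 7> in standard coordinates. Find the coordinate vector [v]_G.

<-3, -4, 1>

[v]_G is the unique c with M c = v, where M has columns b1, ..., b3.
Gaussian elimination on [M | v] yields c = (-3, -4, 1).
Check: -3b1 - 4b2 + b3 = <-22, -8, 7>.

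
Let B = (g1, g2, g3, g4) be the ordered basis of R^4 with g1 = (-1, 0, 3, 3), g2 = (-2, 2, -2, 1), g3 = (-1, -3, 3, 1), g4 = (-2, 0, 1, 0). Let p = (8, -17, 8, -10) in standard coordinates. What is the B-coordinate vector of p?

Write p = c_1 g1 + ... + c_4 g4 and solve for the c_i.
Gaussian elimination on [M | p] yields c = (-3, -4, 3, 0).
Check: -3g1 - 4g2 + 3g3 + 0·g4 = (8, -17, 8, -10).

(-3, -4, 3, 0)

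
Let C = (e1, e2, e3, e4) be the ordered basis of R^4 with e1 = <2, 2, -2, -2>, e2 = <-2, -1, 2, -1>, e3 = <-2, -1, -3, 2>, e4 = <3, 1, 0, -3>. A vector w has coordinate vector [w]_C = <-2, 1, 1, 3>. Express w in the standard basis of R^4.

<1, -3, 3, -4>

w = M [w]_C, where M has columns e1, ..., e4.
Carrying out the matrix-vector product, w = <1, -3, 3, -4>.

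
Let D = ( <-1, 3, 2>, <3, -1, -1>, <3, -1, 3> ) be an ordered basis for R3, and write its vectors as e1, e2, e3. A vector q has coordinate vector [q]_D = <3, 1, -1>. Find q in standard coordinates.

<-3, 9, 2>

The coordinates say q = 3e1 + e2 - e3; adding the scaled basis vectors gives <-3, 9, 2>.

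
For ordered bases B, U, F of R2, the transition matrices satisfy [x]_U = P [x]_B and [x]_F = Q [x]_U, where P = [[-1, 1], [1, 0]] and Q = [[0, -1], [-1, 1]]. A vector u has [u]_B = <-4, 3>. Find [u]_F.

<4, -11>

First [u]_U = P [u]_B = <7, -4>.
Then [u]_F = Q [u]_U = <4, -11>.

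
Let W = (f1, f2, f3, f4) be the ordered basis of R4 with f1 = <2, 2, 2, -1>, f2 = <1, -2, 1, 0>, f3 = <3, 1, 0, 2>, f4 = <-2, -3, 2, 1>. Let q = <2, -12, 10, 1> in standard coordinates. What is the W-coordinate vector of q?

<1, 4, 0, 2>

[q]_W is the unique c with M c = q, where M has columns f1, ..., f4.
Solving this 4x4 system gives c = (1, 4, 0, 2).
Check: f1 + 4f2 + 0·f3 + 2f4 = <2, -12, 10, 1>.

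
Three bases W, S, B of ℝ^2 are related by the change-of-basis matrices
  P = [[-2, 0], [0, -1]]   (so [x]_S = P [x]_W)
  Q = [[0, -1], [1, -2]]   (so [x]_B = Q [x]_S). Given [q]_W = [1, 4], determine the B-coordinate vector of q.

[4, 6]

Apply P to get S-coordinates [-2, -4], then Q to get B-coordinates.
The result is [q]_B = [4, 6].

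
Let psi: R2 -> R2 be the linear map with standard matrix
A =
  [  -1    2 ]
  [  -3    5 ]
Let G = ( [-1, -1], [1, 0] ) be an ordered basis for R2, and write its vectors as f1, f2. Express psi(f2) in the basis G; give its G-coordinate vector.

Column 2 of [psi]_G is the G-coordinate vector of psi(f2).
In standard coordinates psi(f2) = A f2 = [-1, -3].
Converting to G: [-1, -3] = 3f1 + 2f2, so the coordinate vector is [3, 2].

[3, 2]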